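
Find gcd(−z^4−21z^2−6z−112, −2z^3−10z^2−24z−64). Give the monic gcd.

z^2+z+8

Euclidean algorithm in ℚ[z]:
  −z^4−21z^2−6z−112 = ((1/2)z−5/2)(−2z^3−10z^2−24z−64) + (−34z^2−34z−272)
  −2z^3−10z^2−24z−64 = ((1/17)z+4/17)(−34z^2−34z−272) + (0)
Last nonzero remainder: −34z^2−34z−272. Dividing through by −34 gives the monic gcd z^2+z+8.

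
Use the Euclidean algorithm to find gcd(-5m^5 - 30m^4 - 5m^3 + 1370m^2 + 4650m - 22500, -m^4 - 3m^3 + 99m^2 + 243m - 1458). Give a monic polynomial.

m^2 + 3m - 18

Euclidean algorithm in ℚ[m]:
  -5m^5 - 30m^4 - 5m^3 + 1370m^2 + 4650m - 22500 = (5m + 15)(-m^4 - 3m^3 + 99m^2 + 243m - 1458) + (-455m^3 - 1330m^2 + 8295m - 630)
  -m^4 - 3m^3 + 99m^2 + 243m - 1458 = ((1/455)m + 1/5915)(-455m^3 - 1330m^2 + 8295m - 630) + ((13688/169)m^2 + (41064/169)m - 246384/169)
  -455m^3 - 1330m^2 + 8295m - 630 = (-(76895/13688)m + 5915/13688)((13688/169)m^2 + (41064/169)m - 246384/169) + (0)
Last nonzero remainder: (13688/169)m^2 + (41064/169)m - 246384/169. Dividing through by 13688/169 gives the monic gcd m^2 + 3m - 18.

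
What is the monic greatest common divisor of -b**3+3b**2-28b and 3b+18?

Euclidean algorithm in ℚ[b]:
  -b**3+3b**2-28b = (-(1/3)b**2+3b-82/3)(3b+18) + (492)
  3b+18 = ((1/164)b+3/82)(492) + (0)
The last nonzero remainder is the constant 492, so the polynomials are coprime and gcd = 1.

1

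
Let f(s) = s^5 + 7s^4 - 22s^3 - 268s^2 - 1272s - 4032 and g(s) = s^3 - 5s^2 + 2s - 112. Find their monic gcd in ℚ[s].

s^3 - 5s^2 + 2s - 112

Repeated division with remainder:
  s^5 + 7s^4 - 22s^3 - 268s^2 - 1272s - 4032 = (s^2 + 12s + 36)(s^3 - 5s^2 + 2s - 112) + (0)
The last nonzero remainder s^3 - 5s^2 + 2s - 112 is already monic.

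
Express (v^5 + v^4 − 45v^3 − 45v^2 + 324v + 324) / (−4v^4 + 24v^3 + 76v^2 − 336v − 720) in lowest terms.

By polynomial division,
  v^5 + v^4 − 45v^3 − 45v^2 + 324v + 324 = (−(1/4)v − 7/4)(−4v^4 + 24v^3 + 76v^2 − 336v − 720) + (16v^3 + 4v^2 − 444v − 936)
  −4v^4 + 24v^3 + 76v^2 − 336v − 720 = (−(1/4)v + 25/16)(16v^3 + 4v^2 − 444v − 936) + (−(165/4)v^2 + (495/4)v + 1485/2)
  16v^3 + 4v^2 − 444v − 936 = (−(64/165)v − 208/165)(−(165/4)v^2 + (495/4)v + 1485/2) + (0)
Last nonzero remainder: −(165/4)v^2 + (495/4)v + 1485/2. Dividing through by −165/4 gives the monic gcd v^2 − 3v − 18.
Cancel v^2 − 3v − 18 from numerator and denominator to get the reduced form.

(−v^3 − 4v^2 + 15v + 18)/(4v^2 − 12v − 40)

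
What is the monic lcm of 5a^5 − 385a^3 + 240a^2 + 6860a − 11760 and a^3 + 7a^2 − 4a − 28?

By polynomial division,
  5a^5 − 385a^3 + 240a^2 + 6860a − 11760 = (5a^2 − 35a − 120)(a^3 + 7a^2 − 4a − 28) + (1080a^2 + 5400a − 15120)
  a^3 + 7a^2 − 4a − 28 = ((1/1080)a + 1/540)(1080a^2 + 5400a − 15120) + (0)
Last nonzero remainder: 1080a^2 + 5400a − 15120. Dividing through by 1080 gives the monic gcd a^2 + 5a − 14.
Then lcm(f, g) = f·g / gcd(f, g); expanding and making the result monic gives the answer.

a^6 + 2a^5 − 77a^4 − 106a^3 + 1468a^2 + 392a − 4704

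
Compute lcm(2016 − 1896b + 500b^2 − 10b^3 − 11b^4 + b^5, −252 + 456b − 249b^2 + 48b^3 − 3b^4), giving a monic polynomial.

14112 − 29400b + 20684b^2 − 5966b^3 + 503b^4 + 85b^5 − 19b^6 + b^7

Apply the Euclidean algorithm:
  b^5 − 11b^4 − 10b^3 + 500b^2 − 1896b + 2016 = (−(1/3)b − 5/3)(−3b^4 + 48b^3 − 249b^2 + 456b − 252) + (−13b^3 + 237b^2 − 1220b + 1596)
  −3b^4 + 48b^3 − 249b^2 + 456b − 252 = ((3/13)b + 87/169)(−13b^3 + 237b^2 − 1220b + 1596) + (−(15120/169)b^2 + (120960/169)b − 181440/169)
  −13b^3 + 237b^2 − 1220b + 1596 = ((2197/15120)b − 3211/2160)(−(15120/169)b^2 + (120960/169)b − 181440/169) + (0)
Last nonzero remainder: −(15120/169)b^2 + (120960/169)b − 181440/169. Dividing through by −15120/169 gives the monic gcd b^2 − 8b + 12.
Then lcm(f, g) = f·g / gcd(f, g); expanding and making the result monic gives the answer.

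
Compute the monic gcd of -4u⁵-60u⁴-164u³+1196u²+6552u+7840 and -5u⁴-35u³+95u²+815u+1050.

u³+4u²-31u-70

Euclidean algorithm in ℚ[u]:
  -4u⁵-60u⁴-164u³+1196u²+6552u+7840 = ((4/5)u+32/5)(-5u⁴-35u³+95u²+815u+1050) + (-16u³-64u²+496u+1120)
  -5u⁴-35u³+95u²+815u+1050 = ((5/16)u+15/16)(-16u³-64u²+496u+1120) + (0)
Last nonzero remainder: -16u³-64u²+496u+1120. Dividing through by -16 gives the monic gcd u³+4u²-31u-70.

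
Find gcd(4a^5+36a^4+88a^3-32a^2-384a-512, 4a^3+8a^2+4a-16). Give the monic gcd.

Repeated division with remainder:
  4a^5+36a^4+88a^3-32a^2-384a-512 = (a^2+7a+7)(4a^3+8a^2+4a-16) + (-100a^2-300a-400)
  4a^3+8a^2+4a-16 = (-(1/25)a+1/25)(-100a^2-300a-400) + (0)
Last nonzero remainder: -100a^2-300a-400. Dividing through by -100 gives the monic gcd a^2+3a+4.

a^2+3a+4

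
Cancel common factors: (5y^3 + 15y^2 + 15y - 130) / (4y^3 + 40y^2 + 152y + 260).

(5y - 10)/(4y + 20)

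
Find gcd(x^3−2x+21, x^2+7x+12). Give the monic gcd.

Euclidean algorithm in ℚ[x]:
  x^3−2x+21 = (x−7)(x^2+7x+12) + (35x+105)
  x^2+7x+12 = ((1/35)x+4/35)(35x+105) + (0)
Last nonzero remainder: 35x+105. Dividing through by 35 gives the monic gcd x+3.

x+3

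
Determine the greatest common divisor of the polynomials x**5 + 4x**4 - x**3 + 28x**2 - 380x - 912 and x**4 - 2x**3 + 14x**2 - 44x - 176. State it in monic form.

Apply the Euclidean algorithm:
  x**5 + 4x**4 - x**3 + 28x**2 - 380x - 912 = (x + 6)(x**4 - 2x**3 + 14x**2 - 44x - 176) + (-3x**3 - 12x**2 + 60x + 144)
  x**4 - 2x**3 + 14x**2 - 44x - 176 = (-(1/3)x + 2)(-3x**3 - 12x**2 + 60x + 144) + (58x**2 - 116x - 464)
  -3x**3 - 12x**2 + 60x + 144 = (-(3/58)x - 9/29)(58x**2 - 116x - 464) + (0)
Last nonzero remainder: 58x**2 - 116x - 464. Dividing through by 58 gives the monic gcd x**2 - 2x - 8.

x**2 - 2x - 8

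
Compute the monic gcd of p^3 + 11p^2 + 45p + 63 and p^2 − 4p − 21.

Apply the Euclidean algorithm:
  p^3 + 11p^2 + 45p + 63 = (p + 15)(p^2 − 4p − 21) + (126p + 378)
  p^2 − 4p − 21 = ((1/126)p − 1/18)(126p + 378) + (0)
Last nonzero remainder: 126p + 378. Dividing through by 126 gives the monic gcd p + 3.

p + 3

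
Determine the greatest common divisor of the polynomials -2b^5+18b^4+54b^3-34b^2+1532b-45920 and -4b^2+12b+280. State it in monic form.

b^2-3b-70

Apply the Euclidean algorithm:
  -2b^5+18b^4+54b^3-34b^2+1532b-45920 = ((1/2)b^3-3b^2+(25/2)b-164)(-4b^2+12b+280) + (0)
Last nonzero remainder: -4b^2+12b+280. Dividing through by -4 gives the monic gcd b^2-3b-70.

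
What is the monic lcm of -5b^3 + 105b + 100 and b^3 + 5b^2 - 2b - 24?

Repeated division with remainder:
  -5b^3 + 105b + 100 = (-5)(b^3 + 5b^2 - 2b - 24) + (25b^2 + 95b - 20)
  b^3 + 5b^2 - 2b - 24 = ((1/25)b + 6/125)(25b^2 + 95b - 20) + (-(144/25)b - 576/25)
  25b^2 + 95b - 20 = (-(625/144)b + 125/144)(-(144/25)b - 576/25) + (0)
Last nonzero remainder: -(144/25)b - 576/25. Dividing through by -144/25 gives the monic gcd b + 4.
Then lcm(f, g) = f·g / gcd(f, g); expanding and making the result monic gives the answer.

b^5 + b^4 - 27b^3 - 41b^2 + 106b + 120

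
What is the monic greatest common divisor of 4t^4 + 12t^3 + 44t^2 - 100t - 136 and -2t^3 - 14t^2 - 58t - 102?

Repeated division with remainder:
  4t^4 + 12t^3 + 44t^2 - 100t - 136 = (-2t + 8)(-2t^3 - 14t^2 - 58t - 102) + (40t^2 + 160t + 680)
  -2t^3 - 14t^2 - 58t - 102 = (-(1/20)t - 3/20)(40t^2 + 160t + 680) + (0)
Last nonzero remainder: 40t^2 + 160t + 680. Dividing through by 40 gives the monic gcd t^2 + 4t + 17.

t^2 + 4t + 17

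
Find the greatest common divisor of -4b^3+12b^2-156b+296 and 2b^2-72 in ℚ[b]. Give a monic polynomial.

1

Repeated division with remainder:
  -4b^3+12b^2-156b+296 = (-2b+6)(2b^2-72) + (-300b+728)
  2b^2-72 = (-(1/150)b-91/5625)(-300b+728) + (-338752/5625)
  -300b+728 = ((421875/84688)b-511875/42344)(-338752/5625) + (0)
The last nonzero remainder is the constant -338752/5625, so the polynomials are coprime and gcd = 1.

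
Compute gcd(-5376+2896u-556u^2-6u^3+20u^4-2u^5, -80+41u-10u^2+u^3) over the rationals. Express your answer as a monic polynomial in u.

16-5u+u^2

Repeated division with remainder:
  -2u^5+20u^4-6u^3-556u^2+2896u-5376 = (-2u^2+76)(u^3-10u^2+41u-80) + (44u^2-220u+704)
  u^3-10u^2+41u-80 = ((1/44)u-5/44)(44u^2-220u+704) + (0)
Last nonzero remainder: 44u^2-220u+704. Dividing through by 44 gives the monic gcd u^2-5u+16.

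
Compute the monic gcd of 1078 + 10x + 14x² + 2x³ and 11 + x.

Euclidean algorithm in ℚ[x]:
  2x³ + 14x² + 10x + 1078 = (2x² − 8x + 98)(x + 11) + (0)
The last nonzero remainder x + 11 is already monic.

11 + x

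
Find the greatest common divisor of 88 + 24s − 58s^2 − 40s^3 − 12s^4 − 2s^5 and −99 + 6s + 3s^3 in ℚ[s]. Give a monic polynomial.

Apply the Euclidean algorithm:
  −2s^5 − 12s^4 − 40s^3 − 58s^2 + 24s + 88 = (−(2/3)s^2 − 4s − 12)(3s^3 + 6s − 99) + (−100s^2 − 300s − 1100)
  3s^3 + 6s − 99 = (−(3/100)s + 9/100)(−100s^2 − 300s − 1100) + (0)
Last nonzero remainder: −100s^2 − 300s − 1100. Dividing through by −100 gives the monic gcd s^2 + 3s + 11.

11 + 3s + s^2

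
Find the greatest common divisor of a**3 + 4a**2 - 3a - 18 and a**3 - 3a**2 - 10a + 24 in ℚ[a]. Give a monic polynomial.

Apply the Euclidean algorithm:
  a**3 + 4a**2 - 3a - 18 = (a**3 - 3a**2 - 10a + 24) + (7a**2 + 7a - 42)
  a**3 - 3a**2 - 10a + 24 = ((1/7)a - 4/7)(7a**2 + 7a - 42) + (0)
Last nonzero remainder: 7a**2 + 7a - 42. Dividing through by 7 gives the monic gcd a**2 + a - 6.

a**2 + a - 6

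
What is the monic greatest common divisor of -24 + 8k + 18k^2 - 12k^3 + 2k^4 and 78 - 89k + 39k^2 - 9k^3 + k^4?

By polynomial division,
  2k^4 - 12k^3 + 18k^2 + 8k - 24 = (2)(k^4 - 9k^3 + 39k^2 - 89k + 78) + (6k^3 - 60k^2 + 186k - 180)
  k^4 - 9k^3 + 39k^2 - 89k + 78 = ((1/6)k + 1/6)(6k^3 - 60k^2 + 186k - 180) + (18k^2 - 90k + 108)
  6k^3 - 60k^2 + 186k - 180 = ((1/3)k - 5/3)(18k^2 - 90k + 108) + (0)
Last nonzero remainder: 18k^2 - 90k + 108. Dividing through by 18 gives the monic gcd k^2 - 5k + 6.

6 - 5k + k^2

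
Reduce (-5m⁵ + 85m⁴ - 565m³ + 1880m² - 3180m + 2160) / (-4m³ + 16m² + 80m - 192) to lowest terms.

Repeated division with remainder:
  -5m⁵ + 85m⁴ - 565m³ + 1880m² - 3180m + 2160 = ((5/4)m² - (65/4)m + 405/4)(-4m³ + 16m² + 80m - 192) + (1800m² - 14400m + 21600)
  -4m³ + 16m² + 80m - 192 = (-(1/450)m - 2/225)(1800m² - 14400m + 21600) + (0)
Last nonzero remainder: 1800m² - 14400m + 21600. Dividing through by 1800 gives the monic gcd m² - 8m + 12.
Cancel m² - 8m + 12 from numerator and denominator to get the reduced form.

(5m³ - 45m² + 145m - 180)/(4m + 16)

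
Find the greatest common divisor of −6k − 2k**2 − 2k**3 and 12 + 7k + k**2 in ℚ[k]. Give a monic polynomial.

Repeated division with remainder:
  −2k**3 − 2k**2 − 6k = (−2k + 12)(k**2 + 7k + 12) + (−66k − 144)
  k**2 + 7k + 12 = (−(1/66)k − 53/726)(−66k − 144) + (180/121)
  −66k − 144 = (−(1331/30)k − 484/5)(180/121) + (0)
The last nonzero remainder is the constant 180/121, so the polynomials are coprime and gcd = 1.

1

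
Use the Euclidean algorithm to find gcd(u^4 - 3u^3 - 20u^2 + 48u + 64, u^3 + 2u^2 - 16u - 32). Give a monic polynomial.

u^2 - 16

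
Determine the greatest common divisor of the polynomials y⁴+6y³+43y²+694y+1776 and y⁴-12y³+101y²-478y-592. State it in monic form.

y²-5y+74

By polynomial division,
  y⁴+6y³+43y²+694y+1776 = (y⁴-12y³+101y²-478y-592) + (18y³-58y²+1172y+2368)
  y⁴-12y³+101y²-478y-592 = ((1/18)y-79/162)(18y³-58y²+1172y+2368) + ((616/81)y²-(3080/81)y+45584/81)
  18y³-58y²+1172y+2368 = ((729/308)y+324/77)((616/81)y²-(3080/81)y+45584/81) + (0)
Last nonzero remainder: (616/81)y²-(3080/81)y+45584/81. Dividing through by 616/81 gives the monic gcd y²-5y+74.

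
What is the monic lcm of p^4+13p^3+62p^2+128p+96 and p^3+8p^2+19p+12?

p^5+14p^4+75p^3+190p^2+224p+96

Euclidean algorithm in ℚ[p]:
  p^4+13p^3+62p^2+128p+96 = (p+5)(p^3+8p^2+19p+12) + (3p^2+21p+36)
  p^3+8p^2+19p+12 = ((1/3)p+1/3)(3p^2+21p+36) + (0)
Last nonzero remainder: 3p^2+21p+36. Dividing through by 3 gives the monic gcd p^2+7p+12.
Then lcm(f, g) = f·g / gcd(f, g); expanding and making the result monic gives the answer.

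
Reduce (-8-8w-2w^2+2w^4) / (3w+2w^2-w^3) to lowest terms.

(8+2w^2-2w^3)/(-3w+w^2)

Apply the Euclidean algorithm:
  2w^4-2w^2-8w-8 = (-2w-4)(-w^3+2w^2+3w) + (12w^2+4w-8)
  -w^3+2w^2+3w = (-(1/12)w+7/36)(12w^2+4w-8) + ((14/9)w+14/9)
  12w^2+4w-8 = ((54/7)w-36/7)((14/9)w+14/9) + (0)
Last nonzero remainder: (14/9)w+14/9. Dividing through by 14/9 gives the monic gcd w+1.
Cancel w+1 from numerator and denominator to get the reduced form.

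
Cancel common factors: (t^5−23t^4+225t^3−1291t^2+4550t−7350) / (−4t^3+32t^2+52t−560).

(−t^3+11t^2−58t+210)/(4t+16)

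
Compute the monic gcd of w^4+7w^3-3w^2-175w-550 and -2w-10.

Apply the Euclidean algorithm:
  w^4+7w^3-3w^2-175w-550 = (-(1/2)w^3-w^2+(13/2)w+55)(-2w-10) + (0)
Last nonzero remainder: -2w-10. Dividing through by -2 gives the monic gcd w+5.

w+5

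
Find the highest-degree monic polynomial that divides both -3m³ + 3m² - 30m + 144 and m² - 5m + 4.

1

Repeated division with remainder:
  -3m³ + 3m² - 30m + 144 = (-3m - 12)(m² - 5m + 4) + (-78m + 192)
  m² - 5m + 4 = (-(1/78)m + 11/338)(-78m + 192) + (-380/169)
  -78m + 192 = ((6591/190)m - 8112/95)(-380/169) + (0)
The last nonzero remainder is the constant -380/169, so the polynomials are coprime and gcd = 1.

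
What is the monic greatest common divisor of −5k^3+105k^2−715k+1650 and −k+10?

By polynomial division,
  −5k^3+105k^2−715k+1650 = (5k^2−55k+165)(−k+10) + (0)
Last nonzero remainder: −k+10. Dividing through by −1 gives the monic gcd k−10.

k−10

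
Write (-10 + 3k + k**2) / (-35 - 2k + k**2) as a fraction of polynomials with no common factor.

(-2 + k)/(-7 + k)

Apply the Euclidean algorithm:
  k**2 + 3k - 10 = (k**2 - 2k - 35) + (5k + 25)
  k**2 - 2k - 35 = ((1/5)k - 7/5)(5k + 25) + (0)
Last nonzero remainder: 5k + 25. Dividing through by 5 gives the monic gcd k + 5.
Cancel k + 5 from numerator and denominator to get the reduced form.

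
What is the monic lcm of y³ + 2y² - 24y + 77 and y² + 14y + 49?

y⁴ + 9y³ - 10y² - 91y + 539

Euclidean algorithm in ℚ[y]:
  y³ + 2y² - 24y + 77 = (y - 12)(y² + 14y + 49) + (95y + 665)
  y² + 14y + 49 = ((1/95)y + 7/95)(95y + 665) + (0)
Last nonzero remainder: 95y + 665. Dividing through by 95 gives the monic gcd y + 7.
Then lcm(f, g) = f·g / gcd(f, g); expanding and making the result monic gives the answer.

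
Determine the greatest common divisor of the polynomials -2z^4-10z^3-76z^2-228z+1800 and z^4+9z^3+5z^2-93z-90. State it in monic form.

z^2+3z-18

Euclidean algorithm in ℚ[z]:
  -2z^4-10z^3-76z^2-228z+1800 = (-2)(z^4+9z^3+5z^2-93z-90) + (8z^3-66z^2-414z+1620)
  z^4+9z^3+5z^2-93z-90 = ((1/8)z+69/32)(8z^3-66z^2-414z+1620) + ((3185/16)z^2+(9555/16)z-28665/8)
  8z^3-66z^2-414z+1620 = ((128/3185)z-288/637)((3185/16)z^2+(9555/16)z-28665/8) + (0)
Last nonzero remainder: (3185/16)z^2+(9555/16)z-28665/8. Dividing through by 3185/16 gives the monic gcd z^2+3z-18.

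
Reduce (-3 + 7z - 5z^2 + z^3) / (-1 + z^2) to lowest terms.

By polynomial division,
  z^3 - 5z^2 + 7z - 3 = (z - 5)(z^2 - 1) + (8z - 8)
  z^2 - 1 = ((1/8)z + 1/8)(8z - 8) + (0)
Last nonzero remainder: 8z - 8. Dividing through by 8 gives the monic gcd z - 1.
Cancel z - 1 from numerator and denominator to get the reduced form.

(3 - 4z + z^2)/(1 + z)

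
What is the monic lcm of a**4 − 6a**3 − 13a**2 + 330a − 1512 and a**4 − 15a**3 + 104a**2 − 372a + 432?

Apply the Euclidean algorithm:
  a**4 − 6a**3 − 13a**2 + 330a − 1512 = (a**4 − 15a**3 + 104a**2 − 372a + 432) + (9a**3 − 117a**2 + 702a − 1944)
  a**4 − 15a**3 + 104a**2 − 372a + 432 = ((1/9)a − 2/9)(9a**3 − 117a**2 + 702a − 1944) + (0)
Last nonzero remainder: 9a**3 − 117a**2 + 702a − 1944. Dividing through by 9 gives the monic gcd a**3 − 13a**2 + 78a − 216.
Then lcm(f, g) = f·g / gcd(f, g); expanding and making the result monic gives the answer.

a**5 − 8a**4 − a**3 + 356a**2 − 2172a + 3024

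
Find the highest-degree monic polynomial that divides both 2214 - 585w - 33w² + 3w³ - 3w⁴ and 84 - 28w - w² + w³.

6 + w

Euclidean algorithm in ℚ[w]:
  -3w⁴ + 3w³ - 33w² - 585w + 2214 = (-3w)(w³ - w² - 28w + 84) + (-117w² - 333w + 2214)
  w³ - w² - 28w + 84 = (-(1/117)w + 50/1521)(-117w² - 333w + 2214) + ((316/169)w + 1896/169)
  -117w² - 333w + 2214 = (-(19773/316)w + 62361/316)((316/169)w + 1896/169) + (0)
Last nonzero remainder: (316/169)w + 1896/169. Dividing through by 316/169 gives the monic gcd w + 6.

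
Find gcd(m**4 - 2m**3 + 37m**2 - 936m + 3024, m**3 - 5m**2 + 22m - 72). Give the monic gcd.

Euclidean algorithm in ℚ[m]:
  m**4 - 2m**3 + 37m**2 - 936m + 3024 = (m + 3)(m**3 - 5m**2 + 22m - 72) + (30m**2 - 930m + 3240)
  m**3 - 5m**2 + 22m - 72 = ((1/30)m + 13/15)(30m**2 - 930m + 3240) + (720m - 2880)
  30m**2 - 930m + 3240 = ((1/24)m - 9/8)(720m - 2880) + (0)
Last nonzero remainder: 720m - 2880. Dividing through by 720 gives the monic gcd m - 4.

m - 4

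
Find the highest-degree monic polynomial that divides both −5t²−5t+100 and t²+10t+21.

1

Repeated division with remainder:
  −5t²−5t+100 = (−5)(t²+10t+21) + (45t+205)
  t²+10t+21 = ((1/45)t+49/405)(45t+205) + (−308/81)
  45t+205 = (−(3645/308)t−16605/308)(−308/81) + (0)
The last nonzero remainder is the constant −308/81, so the polynomials are coprime and gcd = 1.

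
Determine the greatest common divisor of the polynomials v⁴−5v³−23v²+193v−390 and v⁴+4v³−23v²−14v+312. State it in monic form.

v³−23v+78

Apply the Euclidean algorithm:
  v⁴−5v³−23v²+193v−390 = (v⁴+4v³−23v²−14v+312) + (−9v³+207v−702)
  v⁴+4v³−23v²−14v+312 = (−(1/9)v−4/9)(−9v³+207v−702) + (0)
Last nonzero remainder: −9v³+207v−702. Dividing through by −9 gives the monic gcd v³−23v+78.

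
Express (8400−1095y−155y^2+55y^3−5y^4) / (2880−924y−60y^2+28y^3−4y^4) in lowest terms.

Euclidean algorithm in ℚ[y]:
  −5y^4+55y^3−155y^2−1095y+8400 = (5/4)(−4y^4+28y^3−60y^2−924y+2880) + (20y^3−80y^2+60y+4800)
  −4y^4+28y^3−60y^2−924y+2880 = (−(1/5)y+3/5)(20y^3−80y^2+60y+4800) + (0)
Last nonzero remainder: 20y^3−80y^2+60y+4800. Dividing through by 20 gives the monic gcd y^3−4y^2+3y+240.
Cancel y^3−4y^2+3y+240 from numerator and denominator to get the reduced form.

(−35+5y)/(−12+4y)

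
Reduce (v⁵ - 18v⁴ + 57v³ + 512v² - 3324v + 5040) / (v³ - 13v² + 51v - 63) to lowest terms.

(v³ - 8v² - 44v + 240)/(v - 3)

Apply the Euclidean algorithm:
  v⁵ - 18v⁴ + 57v³ + 512v² - 3324v + 5040 = (v² - 5v - 59)(v³ - 13v² + 51v - 63) + (63v² - 630v + 1323)
  v³ - 13v² + 51v - 63 = ((1/63)v - 1/21)(63v² - 630v + 1323) + (0)
Last nonzero remainder: 63v² - 630v + 1323. Dividing through by 63 gives the monic gcd v² - 10v + 21.
Cancel v² - 10v + 21 from numerator and denominator to get the reduced form.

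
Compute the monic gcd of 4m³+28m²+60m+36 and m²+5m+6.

Euclidean algorithm in ℚ[m]:
  4m³+28m²+60m+36 = (4m+8)(m²+5m+6) + (-4m-12)
  m²+5m+6 = (-(1/4)m-1/2)(-4m-12) + (0)
Last nonzero remainder: -4m-12. Dividing through by -4 gives the monic gcd m+3.

m+3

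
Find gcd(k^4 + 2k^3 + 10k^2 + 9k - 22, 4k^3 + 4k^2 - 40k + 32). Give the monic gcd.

k - 1

Apply the Euclidean algorithm:
  k^4 + 2k^3 + 10k^2 + 9k - 22 = ((1/4)k + 1/4)(4k^3 + 4k^2 - 40k + 32) + (19k^2 + 11k - 30)
  4k^3 + 4k^2 - 40k + 32 = ((4/19)k + 32/361)(19k^2 + 11k - 30) + (-(12512/361)k + 12512/361)
  19k^2 + 11k - 30 = (-(6859/12512)k - 5415/6256)(-(12512/361)k + 12512/361) + (0)
Last nonzero remainder: -(12512/361)k + 12512/361. Dividing through by -12512/361 gives the monic gcd k - 1.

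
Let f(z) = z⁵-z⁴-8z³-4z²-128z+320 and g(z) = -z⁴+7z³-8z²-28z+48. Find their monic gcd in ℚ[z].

z²-6z+8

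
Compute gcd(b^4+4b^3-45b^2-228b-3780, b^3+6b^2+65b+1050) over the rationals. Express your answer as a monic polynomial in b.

Repeated division with remainder:
  b^4+4b^3-45b^2-228b-3780 = (b-2)(b^3+6b^2+65b+1050) + (-98b^2-1148b-1680)
  b^3+6b^2+65b+1050 = (-(1/98)b+20/343)(-98b^2-1148b-1680) + ((5625/49)b+56250/49)
  -98b^2-1148b-1680 = (-(4802/5625)b-2744/1875)((5625/49)b+56250/49) + (0)
Last nonzero remainder: (5625/49)b+56250/49. Dividing through by 5625/49 gives the monic gcd b+10.

b+10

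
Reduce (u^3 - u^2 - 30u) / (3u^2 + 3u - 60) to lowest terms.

(u^2 - 6u)/(3u - 12)

By polynomial division,
  u^3 - u^2 - 30u = ((1/3)u - 2/3)(3u^2 + 3u - 60) + (-8u - 40)
  3u^2 + 3u - 60 = (-(3/8)u + 3/2)(-8u - 40) + (0)
Last nonzero remainder: -8u - 40. Dividing through by -8 gives the monic gcd u + 5.
Cancel u + 5 from numerator and denominator to get the reduced form.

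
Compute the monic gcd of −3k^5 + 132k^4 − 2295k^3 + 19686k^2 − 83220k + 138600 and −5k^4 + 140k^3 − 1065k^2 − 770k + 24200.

By polynomial division,
  −3k^5 + 132k^4 − 2295k^3 + 19686k^2 − 83220k + 138600 = ((3/5)k − 48/5)(−5k^4 + 140k^3 − 1065k^2 − 770k + 24200) + (−312k^3 + 9924k^2 − 105132k + 370920)
  −5k^4 + 140k^3 − 1065k^2 − 770k + 24200 = ((5/312)k + 165/2704)(−312k^3 + 9924k^2 − 105132k + 370920) + ((9625/676)k^2 − (202125/676)k + 529375/338)
  −312k^3 + 9924k^2 − 105132k + 370920 = (−(210912/9625)k + 2279472/9625)((9625/676)k^2 − (202125/676)k + 529375/338) + (0)
Last nonzero remainder: (9625/676)k^2 − (202125/676)k + 529375/338. Dividing through by 9625/676 gives the monic gcd k^2 − 21k + 110.

k^2 − 21k + 110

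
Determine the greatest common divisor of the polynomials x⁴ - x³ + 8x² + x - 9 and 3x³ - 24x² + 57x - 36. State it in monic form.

Euclidean algorithm in ℚ[x]:
  x⁴ - x³ + 8x² + x - 9 = ((1/3)x + 7/3)(3x³ - 24x² + 57x - 36) + (45x² - 120x + 75)
  3x³ - 24x² + 57x - 36 = ((1/15)x - 16/45)(45x² - 120x + 75) + ((28/3)x - 28/3)
  45x² - 120x + 75 = ((135/28)x - 225/28)((28/3)x - 28/3) + (0)
Last nonzero remainder: (28/3)x - 28/3. Dividing through by 28/3 gives the monic gcd x - 1.

x - 1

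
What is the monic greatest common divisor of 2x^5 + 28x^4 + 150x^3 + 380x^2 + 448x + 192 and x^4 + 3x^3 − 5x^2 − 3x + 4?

x^2 + 5x + 4

Euclidean algorithm in ℚ[x]:
  2x^5 + 28x^4 + 150x^3 + 380x^2 + 448x + 192 = (2x + 22)(x^4 + 3x^3 − 5x^2 − 3x + 4) + (94x^3 + 496x^2 + 506x + 104)
  x^4 + 3x^3 − 5x^2 − 3x + 4 = ((1/94)x − 107/4418)(94x^3 + 496x^2 + 506x + 104) + ((3600/2209)x^2 + (18000/2209)x + 14400/2209)
  94x^3 + 496x^2 + 506x + 104 = ((103823/1800)x + 28717/1800)((3600/2209)x^2 + (18000/2209)x + 14400/2209) + (0)
Last nonzero remainder: (3600/2209)x^2 + (18000/2209)x + 14400/2209. Dividing through by 3600/2209 gives the monic gcd x^2 + 5x + 4.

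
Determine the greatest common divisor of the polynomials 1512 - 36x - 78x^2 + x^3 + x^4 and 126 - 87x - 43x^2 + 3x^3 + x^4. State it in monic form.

Apply the Euclidean algorithm:
  x^4 + x^3 - 78x^2 - 36x + 1512 = (x^4 + 3x^3 - 43x^2 - 87x + 126) + (-2x^3 - 35x^2 + 51x + 1386)
  x^4 + 3x^3 - 43x^2 - 87x + 126 = (-(1/2)x + 29/4)(-2x^3 - 35x^2 + 51x + 1386) + ((945/4)x^2 + (945/4)x - 19845/2)
  -2x^3 - 35x^2 + 51x + 1386 = (-(8/945)x - 44/315)((945/4)x^2 + (945/4)x - 19845/2) + (0)
Last nonzero remainder: (945/4)x^2 + (945/4)x - 19845/2. Dividing through by 945/4 gives the monic gcd x^2 + x - 42.

-42 + x + x^2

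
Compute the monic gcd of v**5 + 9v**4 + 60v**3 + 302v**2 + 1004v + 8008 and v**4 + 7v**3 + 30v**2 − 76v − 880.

Apply the Euclidean algorithm:
  v**5 + 9v**4 + 60v**3 + 302v**2 + 1004v + 8008 = (v + 2)(v**4 + 7v**3 + 30v**2 − 76v − 880) + (16v**3 + 318v**2 + 2036v + 9768)
  v**4 + 7v**3 + 30v**2 − 76v − 880 = ((1/16)v − 103/128)(16v**3 + 318v**2 + 2036v + 9768) + ((10153/64)v**2 + (30459/32)v + 111683/16)
  16v**3 + 318v**2 + 2036v + 9768 = ((1024/10153)v + 14208/10153)((10153/64)v**2 + (30459/32)v + 111683/16) + (0)
Last nonzero remainder: (10153/64)v**2 + (30459/32)v + 111683/16. Dividing through by 10153/64 gives the monic gcd v**2 + 6v + 44.

v**2 + 6v + 44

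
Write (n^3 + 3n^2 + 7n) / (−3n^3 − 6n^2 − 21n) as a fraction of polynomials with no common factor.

(−n^2 − 3n − 7)/(3n^2 + 6n + 21)

Apply the Euclidean algorithm:
  n^3 + 3n^2 + 7n = (−1/3)(−3n^3 − 6n^2 − 21n) + (n^2)
  −3n^3 − 6n^2 − 21n = (−3n − 6)(n^2) + (−21n)
  n^2 = (−(1/21)n)(−21n) + (0)
Last nonzero remainder: −21n. Dividing through by −21 gives the monic gcd n.
Cancel n from numerator and denominator to get the reduced form.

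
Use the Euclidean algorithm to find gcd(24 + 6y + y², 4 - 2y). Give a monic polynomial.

By polynomial division,
  y² + 6y + 24 = (-(1/2)y - 4)(-2y + 4) + (40)
  -2y + 4 = (-(1/20)y + 1/10)(40) + (0)
The last nonzero remainder is the constant 40, so the polynomials are coprime and gcd = 1.

1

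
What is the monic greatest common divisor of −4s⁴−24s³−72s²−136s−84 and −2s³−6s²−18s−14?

Euclidean algorithm in ℚ[s]:
  −4s⁴−24s³−72s²−136s−84 = (2s+6)(−2s³−6s²−18s−14) + (0)
Last nonzero remainder: −2s³−6s²−18s−14. Dividing through by −2 gives the monic gcd s³+3s²+9s+7.

s³+3s²+9s+7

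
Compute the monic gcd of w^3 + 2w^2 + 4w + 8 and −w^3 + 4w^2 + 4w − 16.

By polynomial division,
  w^3 + 2w^2 + 4w + 8 = (−1)(−w^3 + 4w^2 + 4w − 16) + (6w^2 + 8w − 8)
  −w^3 + 4w^2 + 4w − 16 = (−(1/6)w + 8/9)(6w^2 + 8w − 8) + (−(40/9)w − 80/9)
  6w^2 + 8w − 8 = (−(27/20)w + 9/10)(−(40/9)w − 80/9) + (0)
Last nonzero remainder: −(40/9)w − 80/9. Dividing through by −40/9 gives the monic gcd w + 2.

w + 2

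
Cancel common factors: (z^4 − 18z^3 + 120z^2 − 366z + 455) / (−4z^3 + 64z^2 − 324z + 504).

(−z^3 + 11z^2 − 43z + 65)/(4z^2 − 36z + 72)

Repeated division with remainder:
  z^4 − 18z^3 + 120z^2 − 366z + 455 = (−(1/4)z + 1/2)(−4z^3 + 64z^2 − 324z + 504) + (7z^2 − 78z + 203)
  −4z^3 + 64z^2 − 324z + 504 = (−(4/7)z + 136/49)(7z^2 − 78z + 203) + ((416/49)z − 416/7)
  7z^2 − 78z + 203 = ((343/416)z − 1421/416)((416/49)z − 416/7) + (0)
Last nonzero remainder: (416/49)z − 416/7. Dividing through by 416/49 gives the monic gcd z − 7.
Cancel z − 7 from numerator and denominator to get the reduced form.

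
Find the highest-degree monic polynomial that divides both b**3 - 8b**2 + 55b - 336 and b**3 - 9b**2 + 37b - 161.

Apply the Euclidean algorithm:
  b**3 - 8b**2 + 55b - 336 = (b**3 - 9b**2 + 37b - 161) + (b**2 + 18b - 175)
  b**3 - 9b**2 + 37b - 161 = (b - 27)(b**2 + 18b - 175) + (698b - 4886)
  b**2 + 18b - 175 = ((1/698)b + 25/698)(698b - 4886) + (0)
Last nonzero remainder: 698b - 4886. Dividing through by 698 gives the monic gcd b - 7.

b - 7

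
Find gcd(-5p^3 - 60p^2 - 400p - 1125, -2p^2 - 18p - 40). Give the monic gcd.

p + 5

Euclidean algorithm in ℚ[p]:
  -5p^3 - 60p^2 - 400p - 1125 = ((5/2)p + 15/2)(-2p^2 - 18p - 40) + (-165p - 825)
  -2p^2 - 18p - 40 = ((2/165)p + 8/165)(-165p - 825) + (0)
Last nonzero remainder: -165p - 825. Dividing through by -165 gives the monic gcd p + 5.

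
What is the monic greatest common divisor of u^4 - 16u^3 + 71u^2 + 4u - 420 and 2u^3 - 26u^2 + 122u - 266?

u - 7

Euclidean algorithm in ℚ[u]:
  u^4 - 16u^3 + 71u^2 + 4u - 420 = ((1/2)u - 3/2)(2u^3 - 26u^2 + 122u - 266) + (-29u^2 + 320u - 819)
  2u^3 - 26u^2 + 122u - 266 = (-(2/29)u + 114/841)(-29u^2 + 320u - 819) + ((18620/841)u - 130340/841)
  -29u^2 + 320u - 819 = (-(24389/18620)u + 98397/18620)((18620/841)u - 130340/841) + (0)
Last nonzero remainder: (18620/841)u - 130340/841. Dividing through by 18620/841 gives the monic gcd u - 7.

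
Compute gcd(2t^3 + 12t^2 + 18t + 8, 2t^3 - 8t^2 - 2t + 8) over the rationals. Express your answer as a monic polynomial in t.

By polynomial division,
  2t^3 + 12t^2 + 18t + 8 = (2t^3 - 8t^2 - 2t + 8) + (20t^2 + 20t)
  2t^3 - 8t^2 - 2t + 8 = ((1/10)t - 1/2)(20t^2 + 20t) + (8t + 8)
  20t^2 + 20t = ((5/2)t)(8t + 8) + (0)
Last nonzero remainder: 8t + 8. Dividing through by 8 gives the monic gcd t + 1.

t + 1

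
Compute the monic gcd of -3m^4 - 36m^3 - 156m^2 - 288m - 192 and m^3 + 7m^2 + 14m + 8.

m^2 + 6m + 8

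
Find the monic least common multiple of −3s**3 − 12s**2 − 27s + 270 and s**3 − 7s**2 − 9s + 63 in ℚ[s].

s**5 − 28s**3 − 210s**2 + 171s + 1890

Repeated division with remainder:
  −3s**3 − 12s**2 − 27s + 270 = (−3)(s**3 − 7s**2 − 9s + 63) + (−33s**2 − 54s + 459)
  s**3 − 7s**2 − 9s + 63 = (−(1/33)s + 95/363)(−33s**2 − 54s + 459) + ((2304/121)s − 6912/121)
  −33s**2 − 54s + 459 = (−(1331/768)s − 2057/256)((2304/121)s − 6912/121) + (0)
Last nonzero remainder: (2304/121)s − 6912/121. Dividing through by 2304/121 gives the monic gcd s − 3.
Then lcm(f, g) = f·g / gcd(f, g); expanding and making the result monic gives the answer.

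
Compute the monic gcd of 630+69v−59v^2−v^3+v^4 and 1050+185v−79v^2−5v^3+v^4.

By polynomial division,
  v^4−v^3−59v^2+69v+630 = (v^4−5v^3−79v^2+185v+1050) + (4v^3+20v^2−116v−420)
  v^4−5v^3−79v^2+185v+1050 = ((1/4)v−5/2)(4v^3+20v^2−116v−420) + (0)
Last nonzero remainder: 4v^3+20v^2−116v−420. Dividing through by 4 gives the monic gcd v^3+5v^2−29v−105.

−105−29v+5v^2+v^3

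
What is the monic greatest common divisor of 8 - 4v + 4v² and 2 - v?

1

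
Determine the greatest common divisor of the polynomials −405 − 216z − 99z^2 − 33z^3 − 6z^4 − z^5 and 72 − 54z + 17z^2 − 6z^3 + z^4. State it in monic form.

9 + z^2

Apply the Euclidean algorithm:
  −z^5 − 6z^4 − 33z^3 − 99z^2 − 216z − 405 = (−z − 12)(z^4 − 6z^3 + 17z^2 − 54z + 72) + (−88z^3 + 51z^2 − 792z + 459)
  z^4 − 6z^3 + 17z^2 − 54z + 72 = (−(1/88)z + 477/7744)(−88z^3 + 51z^2 − 792z + 459) + ((37625/7744)z^2 + 338625/7744)
  −88z^3 + 51z^2 − 792z + 459 = (−(681472/37625)z + 394944/37625)((37625/7744)z^2 + 338625/7744) + (0)
Last nonzero remainder: (37625/7744)z^2 + 338625/7744. Dividing through by 37625/7744 gives the monic gcd z^2 + 9.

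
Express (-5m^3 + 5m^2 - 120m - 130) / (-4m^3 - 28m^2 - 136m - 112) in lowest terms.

(5m^2 - 10m + 130)/(4m^2 + 24m + 112)

Apply the Euclidean algorithm:
  -5m^3 + 5m^2 - 120m - 130 = (5/4)(-4m^3 - 28m^2 - 136m - 112) + (40m^2 + 50m + 10)
  -4m^3 - 28m^2 - 136m - 112 = (-(1/10)m - 23/40)(40m^2 + 50m + 10) + (-(425/4)m - 425/4)
  40m^2 + 50m + 10 = (-(32/85)m - 8/85)(-(425/4)m - 425/4) + (0)
Last nonzero remainder: -(425/4)m - 425/4. Dividing through by -425/4 gives the monic gcd m + 1.
Cancel m + 1 from numerator and denominator to get the reduced form.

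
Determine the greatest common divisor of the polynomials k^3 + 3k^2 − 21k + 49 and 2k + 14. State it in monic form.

By polynomial division,
  k^3 + 3k^2 − 21k + 49 = ((1/2)k^2 − 2k + 7/2)(2k + 14) + (0)
Last nonzero remainder: 2k + 14. Dividing through by 2 gives the monic gcd k + 7.

k + 7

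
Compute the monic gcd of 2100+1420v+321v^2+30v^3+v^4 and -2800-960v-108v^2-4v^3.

Repeated division with remainder:
  v^4+30v^3+321v^2+1420v+2100 = (-(1/4)v-3/4)(-4v^3-108v^2-960v-2800) + (0)
Last nonzero remainder: -4v^3-108v^2-960v-2800. Dividing through by -4 gives the monic gcd v^3+27v^2+240v+700.

700+240v+27v^2+v^3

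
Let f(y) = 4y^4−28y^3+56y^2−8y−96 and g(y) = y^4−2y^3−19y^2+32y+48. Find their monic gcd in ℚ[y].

Repeated division with remainder:
  4y^4−28y^3+56y^2−8y−96 = (4)(y^4−2y^3−19y^2+32y+48) + (−20y^3+132y^2−136y−288)
  y^4−2y^3−19y^2+32y+48 = (−(1/20)y−23/100)(−20y^3+132y^2−136y−288) + ((114/25)y^2−(342/25)y−456/25)
  −20y^3+132y^2−136y−288 = (−(250/57)y+300/19)((114/25)y^2−(342/25)y−456/25) + (0)
Last nonzero remainder: (114/25)y^2−(342/25)y−456/25. Dividing through by 114/25 gives the monic gcd y^2−3y−4.

y^2−3y−4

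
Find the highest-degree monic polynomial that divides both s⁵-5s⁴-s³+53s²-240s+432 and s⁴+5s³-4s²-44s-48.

s²+s-12

By polynomial division,
  s⁵-5s⁴-s³+53s²-240s+432 = (s-10)(s⁴+5s³-4s²-44s-48) + (53s³+57s²-632s-48)
  s⁴+5s³-4s²-44s-48 = ((1/53)s+208/2809)(53s³+57s²-632s-48) + ((10404/2809)s²+(10404/2809)s-124848/2809)
  53s³+57s²-632s-48 = ((148877/10404)s+2809/2601)((10404/2809)s²+(10404/2809)s-124848/2809) + (0)
Last nonzero remainder: (10404/2809)s²+(10404/2809)s-124848/2809. Dividing through by 10404/2809 gives the monic gcd s²+s-12.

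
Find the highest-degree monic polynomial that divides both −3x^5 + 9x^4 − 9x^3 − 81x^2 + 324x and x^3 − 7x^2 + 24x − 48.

x^2 − 3x + 12

Apply the Euclidean algorithm:
  −3x^5 + 9x^4 − 9x^3 − 81x^2 + 324x = (−3x^2 − 12x − 21)(x^3 − 7x^2 + 24x − 48) + (−84x^2 + 252x − 1008)
  x^3 − 7x^2 + 24x − 48 = (−(1/84)x + 1/21)(−84x^2 + 252x − 1008) + (0)
Last nonzero remainder: −84x^2 + 252x − 1008. Dividing through by −84 gives the monic gcd x^2 − 3x + 12.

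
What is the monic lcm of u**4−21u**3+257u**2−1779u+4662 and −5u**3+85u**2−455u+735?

u**6−31u**5+488u**4−4790u**3+27849u**2−83979u+97902

Apply the Euclidean algorithm:
  u**4−21u**3+257u**2−1779u+4662 = (−(1/5)u+4/5)(−5u**3+85u**2−455u+735) + (98u**2−1268u+4074)
  −5u**3+85u**2−455u+735 = (−(5/98)u+995/4802)(98u**2−1268u+4074) + ((37440/2401)u−37440/343)
  98u**2−1268u+4074 = ((117649/18720)u−232897/6240)((37440/2401)u−37440/343) + (0)
Last nonzero remainder: (37440/2401)u−37440/343. Dividing through by 37440/2401 gives the monic gcd u−7.
Then lcm(f, g) = f·g / gcd(f, g); expanding and making the result monic gives the answer.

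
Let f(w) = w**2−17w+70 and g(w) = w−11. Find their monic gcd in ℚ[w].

1

Repeated division with remainder:
  w**2−17w+70 = (w−6)(w−11) + (4)
  w−11 = ((1/4)w−11/4)(4) + (0)
The last nonzero remainder is the constant 4, so the polynomials are coprime and gcd = 1.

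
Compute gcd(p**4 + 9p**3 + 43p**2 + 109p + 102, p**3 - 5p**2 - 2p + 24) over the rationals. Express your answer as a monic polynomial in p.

p + 2

By polynomial division,
  p**4 + 9p**3 + 43p**2 + 109p + 102 = (p + 14)(p**3 - 5p**2 - 2p + 24) + (115p**2 + 113p - 234)
  p**3 - 5p**2 - 2p + 24 = ((1/115)p - 688/13225)(115p**2 + 113p - 234) + ((78204/13225)p + 156408/13225)
  115p**2 + 113p - 234 = ((1520875/78204)p - 515775/26068)((78204/13225)p + 156408/13225) + (0)
Last nonzero remainder: (78204/13225)p + 156408/13225. Dividing through by 78204/13225 gives the monic gcd p + 2.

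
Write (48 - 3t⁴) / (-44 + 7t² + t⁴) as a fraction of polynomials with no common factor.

By polynomial division,
  -3t⁴ + 48 = (-3)(t⁴ + 7t² - 44) + (21t² - 84)
  t⁴ + 7t² - 44 = ((1/21)t² + 11/21)(21t² - 84) + (0)
Last nonzero remainder: 21t² - 84. Dividing through by 21 gives the monic gcd t² - 4.
Cancel t² - 4 from numerator and denominator to get the reduced form.

(-12 - 3t²)/(11 + t²)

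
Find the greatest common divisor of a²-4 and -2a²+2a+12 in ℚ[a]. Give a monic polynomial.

a+2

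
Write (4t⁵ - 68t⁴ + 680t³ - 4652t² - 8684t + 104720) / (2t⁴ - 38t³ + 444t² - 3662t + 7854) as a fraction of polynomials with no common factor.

Repeated division with remainder:
  4t⁵ - 68t⁴ + 680t³ - 4652t² - 8684t + 104720 = (2t + 4)(2t⁴ - 38t³ + 444t² - 3662t + 7854) + (-56t³ + 896t² - 9744t + 73304)
  2t⁴ - 38t³ + 444t² - 3662t + 7854 = (-(1/28)t + 3/28)(-56t³ + 896t² - 9744t + 73304) + (0)
Last nonzero remainder: -56t³ + 896t² - 9744t + 73304. Dividing through by -56 gives the monic gcd t³ - 16t² + 174t - 1309.
Cancel t³ - 16t² + 174t - 1309 from numerator and denominator to get the reduced form.

(2t² - 2t - 40)/(t - 3)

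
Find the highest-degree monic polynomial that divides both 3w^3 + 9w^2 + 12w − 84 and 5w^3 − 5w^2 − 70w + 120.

w − 2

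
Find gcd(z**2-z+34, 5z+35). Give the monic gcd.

1

Repeated division with remainder:
  z**2-z+34 = ((1/5)z-8/5)(5z+35) + (90)
  5z+35 = ((1/18)z+7/18)(90) + (0)
The last nonzero remainder is the constant 90, so the polynomials are coprime and gcd = 1.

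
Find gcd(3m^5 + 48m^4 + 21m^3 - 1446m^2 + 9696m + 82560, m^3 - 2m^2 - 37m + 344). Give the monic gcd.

m^3 - 2m^2 - 37m + 344

By polynomial division,
  3m^5 + 48m^4 + 21m^3 - 1446m^2 + 9696m + 82560 = (3m^2 + 54m + 240)(m^3 - 2m^2 - 37m + 344) + (0)
The last nonzero remainder m^3 - 2m^2 - 37m + 344 is already monic.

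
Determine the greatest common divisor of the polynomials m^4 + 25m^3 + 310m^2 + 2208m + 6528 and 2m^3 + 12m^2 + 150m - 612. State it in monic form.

Apply the Euclidean algorithm:
  m^4 + 25m^3 + 310m^2 + 2208m + 6528 = ((1/2)m + 19/2)(2m^3 + 12m^2 + 150m - 612) + (121m^2 + 1089m + 12342)
  2m^3 + 12m^2 + 150m - 612 = ((2/121)m - 6/121)(121m^2 + 1089m + 12342) + (0)
Last nonzero remainder: 121m^2 + 1089m + 12342. Dividing through by 121 gives the monic gcd m^2 + 9m + 102.

m^2 + 9m + 102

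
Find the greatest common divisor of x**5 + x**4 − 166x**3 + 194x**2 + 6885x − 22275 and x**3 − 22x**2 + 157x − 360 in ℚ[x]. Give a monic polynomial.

By polynomial division,
  x**5 + x**4 − 166x**3 + 194x**2 + 6885x − 22275 = (x**2 + 23x + 183)(x**3 − 22x**2 + 157x − 360) + (969x**2 − 13566x + 43605)
  x**3 − 22x**2 + 157x − 360 = ((1/969)x − 8/969)(969x**2 − 13566x + 43605) + (0)
Last nonzero remainder: 969x**2 − 13566x + 43605. Dividing through by 969 gives the monic gcd x**2 − 14x + 45.

x**2 − 14x + 45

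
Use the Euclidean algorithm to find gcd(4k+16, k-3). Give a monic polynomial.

Repeated division with remainder:
  4k+16 = (4)(k-3) + (28)
  k-3 = ((1/28)k-3/28)(28) + (0)
The last nonzero remainder is the constant 28, so the polynomials are coprime and gcd = 1.

1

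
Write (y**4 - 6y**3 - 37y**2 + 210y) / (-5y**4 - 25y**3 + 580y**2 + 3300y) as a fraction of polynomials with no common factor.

By polynomial division,
  y**4 - 6y**3 - 37y**2 + 210y = (-1/5)(-5y**4 - 25y**3 + 580y**2 + 3300y) + (-11y**3 + 79y**2 + 870y)
  -5y**4 - 25y**3 + 580y**2 + 3300y = ((5/11)y + 670/121)(-11y**3 + 79y**2 + 870y) + (-(30600/121)y**2 - (183600/121)y)
  -11y**3 + 79y**2 + 870y = ((1331/30600)y - 3509/6120)(-(30600/121)y**2 - (183600/121)y) + (0)
Last nonzero remainder: -(30600/121)y**2 - (183600/121)y. Dividing through by -30600/121 gives the monic gcd y**2 + 6y.
Cancel y**2 + 6y from numerator and denominator to get the reduced form.

(-y**2 + 12y - 35)/(5y**2 - 5y - 550)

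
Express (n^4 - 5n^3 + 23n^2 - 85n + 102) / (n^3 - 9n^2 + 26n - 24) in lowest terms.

(n^2 + 17)/(n - 4)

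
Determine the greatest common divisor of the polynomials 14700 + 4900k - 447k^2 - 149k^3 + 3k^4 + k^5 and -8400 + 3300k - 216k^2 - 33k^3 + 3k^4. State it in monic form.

700 - 100k - 7k^2 + k^3

Repeated division with remainder:
  k^5 + 3k^4 - 149k^3 - 447k^2 + 4900k + 14700 = ((1/3)k + 14/3)(3k^4 - 33k^3 - 216k^2 + 3300k - 8400) + (77k^3 - 539k^2 - 7700k + 53900)
  3k^4 - 33k^3 - 216k^2 + 3300k - 8400 = ((3/77)k - 12/77)(77k^3 - 539k^2 - 7700k + 53900) + (0)
Last nonzero remainder: 77k^3 - 539k^2 - 7700k + 53900. Dividing through by 77 gives the monic gcd k^3 - 7k^2 - 100k + 700.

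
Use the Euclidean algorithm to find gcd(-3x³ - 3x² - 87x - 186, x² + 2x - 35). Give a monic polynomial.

1

Euclidean algorithm in ℚ[x]:
  -3x³ - 3x² - 87x - 186 = (-3x + 3)(x² + 2x - 35) + (-198x - 81)
  x² + 2x - 35 = (-(1/198)x - 35/4356)(-198x - 81) + (-17255/484)
  -198x - 81 = ((95832/17255)x + 39204/17255)(-17255/484) + (0)
The last nonzero remainder is the constant -17255/484, so the polynomials are coprime and gcd = 1.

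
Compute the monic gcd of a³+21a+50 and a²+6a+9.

Euclidean algorithm in ℚ[a]:
  a³+21a+50 = (a-6)(a²+6a+9) + (48a+104)
  a²+6a+9 = ((1/48)a+23/288)(48a+104) + (25/36)
  48a+104 = ((1728/25)a+3744/25)(25/36) + (0)
The last nonzero remainder is the constant 25/36, so the polynomials are coprime and gcd = 1.

1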